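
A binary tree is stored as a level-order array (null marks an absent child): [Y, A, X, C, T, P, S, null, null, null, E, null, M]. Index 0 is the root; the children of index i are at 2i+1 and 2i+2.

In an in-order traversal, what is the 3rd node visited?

T

In-order visits the left subtree, then the node, then the right subtree.
At Y: go left to A.
  At A: go left to C.
    C is a leaf — visit C.
  Visit A.
  At A: go right to T.
    At T: no left child.
    Visit T.
    At T: go right to E.
      E is a leaf — visit E.
Visit Y.
At Y: go right to X.
  At X: go left to P.
    At P: no left child.
    Visit P.
    At P: go right to M.
      M is a leaf — visit M.
  Visit X.
  At X: go right to S.
    S is a leaf — visit S.
Full in-order sequence: C, A, T, E, Y, P, M, X, S.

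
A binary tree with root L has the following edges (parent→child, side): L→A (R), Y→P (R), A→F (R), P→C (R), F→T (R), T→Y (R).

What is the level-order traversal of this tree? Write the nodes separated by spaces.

Level-order visits nodes level by level from the root, left to right within each level.
Level 0: L
Level 1: A
Level 2: F
Level 3: T
Level 4: Y
Level 5: P
Level 6: C

L A F T Y P C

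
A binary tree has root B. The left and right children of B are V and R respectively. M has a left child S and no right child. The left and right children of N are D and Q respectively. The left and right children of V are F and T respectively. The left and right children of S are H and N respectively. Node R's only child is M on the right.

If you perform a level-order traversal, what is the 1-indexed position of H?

Level-order visits nodes level by level from the root, left to right within each level.
Level 0: B
Level 1: V, R
Level 2: F, T, M
Level 3: S
Level 4: H, N
Level 5: D, Q
Full level-order sequence: B, V, R, F, T, M, S, H, N, D, Q.

8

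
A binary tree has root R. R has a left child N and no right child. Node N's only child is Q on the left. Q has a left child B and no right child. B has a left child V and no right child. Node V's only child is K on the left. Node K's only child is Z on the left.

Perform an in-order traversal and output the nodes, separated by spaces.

In-order visits the left subtree, then the node, then the right subtree.
At R: go left to N.
  At N: go left to Q.
    At Q: go left to B.
      At B: go left to V.
        At V: go left to K.
          At K: go left to Z.
            Z is a leaf — visit Z.
          Visit K.
          At K: no right child.
        Visit V.
        At V: no right child.
      Visit B.
      At B: no right child.
    Visit Q.
    At Q: no right child.
  Visit N.
  At N: no right child.
Visit R.
At R: no right child.

Z K V B Q N R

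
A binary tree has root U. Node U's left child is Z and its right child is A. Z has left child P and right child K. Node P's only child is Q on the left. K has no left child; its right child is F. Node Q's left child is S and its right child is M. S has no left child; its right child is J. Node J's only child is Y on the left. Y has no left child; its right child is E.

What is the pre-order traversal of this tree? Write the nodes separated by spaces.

Pre-order visits the node, then its left subtree, then its right subtree.
Visit U.
At U: go left to Z.
  Visit Z.
  At Z: go left to P.
    Visit P.
    At P: go left to Q.
      Visit Q.
      At Q: go left to S.
        Visit S.
        At S: no left child.
        At S: go right to J.
          Visit J.
          At J: go left to Y.
            Visit Y.
            At Y: no left child.
            At Y: go right to E.
              E is a leaf — visit E.
          At J: no right child.
      At Q: go right to M.
        M is a leaf — visit M.
    At P: no right child.
  At Z: go right to K.
    Visit K.
    At K: no left child.
    At K: go right to F.
      F is a leaf — visit F.
At U: go right to A.
  A is a leaf — visit A.

U Z P Q S J Y E M K F A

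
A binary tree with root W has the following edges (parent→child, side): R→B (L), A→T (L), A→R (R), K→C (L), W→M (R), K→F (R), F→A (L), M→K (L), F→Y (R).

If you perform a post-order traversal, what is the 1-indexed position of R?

4

Post-order visits the left subtree, then the right subtree, then the node.
At W: no left child.
At W: go right to M.
  At M: go left to K.
    At K: go left to C.
      C is a leaf — visit C.
    At K: go right to F.
      At F: go left to A.
        At A: go left to T.
          T is a leaf — visit T.
        At A: go right to R.
          At R: go left to B.
            B is a leaf — visit B.
          At R: no right child.
          Visit R.
        Visit A.
      At F: go right to Y.
        Y is a leaf — visit Y.
      Visit F.
    Visit K.
  At M: no right child.
  Visit M.
Visit W.
Full post-order sequence: C, T, B, R, A, Y, F, K, M, W.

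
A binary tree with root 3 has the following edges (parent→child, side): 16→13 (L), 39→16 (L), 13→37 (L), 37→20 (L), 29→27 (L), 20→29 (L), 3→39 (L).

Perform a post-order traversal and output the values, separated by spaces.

27 29 20 37 13 16 39 3

Post-order visits the left subtree, then the right subtree, then the node.
At 3: go left to 39.
  At 39: go left to 16.
    At 16: go left to 13.
      At 13: go left to 37.
        At 37: go left to 20.
          At 20: go left to 29.
            At 29: go left to 27.
              27 is a leaf — visit 27.
            At 29: no right child.
            Visit 29.
          At 20: no right child.
          Visit 20.
        At 37: no right child.
        Visit 37.
      At 13: no right child.
      Visit 13.
    At 16: no right child.
    Visit 16.
  At 39: no right child.
  Visit 39.
At 3: no right child.
Visit 3.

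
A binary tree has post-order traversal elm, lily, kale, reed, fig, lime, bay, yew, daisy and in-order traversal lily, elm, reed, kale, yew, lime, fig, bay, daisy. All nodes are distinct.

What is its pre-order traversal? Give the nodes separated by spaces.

daisy yew reed lily elm kale bay lime fig

The last element of post-order is the root; it splits in-order into left and right subtrees.
Root daisy: left subtree has 8 nodes {lily, elm, reed, kale, yew, lime, fig, bay}, right has 0 { }.
  Root yew: left subtree has 4 nodes {lily, elm, reed, kale}, right has 3 {lime, fig, bay}.
    Root reed: left subtree has 2 nodes {lily, elm}, right has 1 {kale}.
      Root lily: left subtree has 0 nodes { }, right has 1 {elm}.
    Root bay: left subtree has 2 nodes {lime, fig}, right has 0 { }.
      Root lime: left subtree has 0 nodes { }, right has 1 {fig}.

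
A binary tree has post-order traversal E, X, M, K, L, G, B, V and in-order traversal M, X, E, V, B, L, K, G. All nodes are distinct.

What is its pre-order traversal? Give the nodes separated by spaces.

The last element of post-order is the root; it splits in-order into left and right subtrees.
Root V: left subtree has 3 nodes {M, X, E}, right has 4 {B, L, K, G}.
  Root M: left subtree has 0 nodes { }, right has 2 {X, E}.
    Root X: left subtree has 0 nodes { }, right has 1 {E}.
  Root B: left subtree has 0 nodes { }, right has 3 {L, K, G}.
    Root G: left subtree has 2 nodes {L, K}, right has 0 { }.
      Root L: left subtree has 0 nodes { }, right has 1 {K}.

V M X E B G L K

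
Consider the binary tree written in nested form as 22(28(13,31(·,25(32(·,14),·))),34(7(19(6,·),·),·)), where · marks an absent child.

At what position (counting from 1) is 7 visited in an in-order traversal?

In-order visits the left subtree, then the node, then the right subtree.
At 22: go left to 28.
  At 28: go left to 13.
    13 is a leaf — visit 13.
  Visit 28.
  At 28: go right to 31.
    At 31: no left child.
    Visit 31.
    At 31: go right to 25.
      At 25: go left to 32.
        At 32: no left child.
        Visit 32.
        At 32: go right to 14.
          14 is a leaf — visit 14.
      Visit 25.
      At 25: no right child.
Visit 22.
At 22: go right to 34.
  At 34: go left to 7.
    At 7: go left to 19.
      At 19: go left to 6.
        6 is a leaf — visit 6.
      Visit 19.
      At 19: no right child.
    Visit 7.
    At 7: no right child.
  Visit 34.
  At 34: no right child.
Full in-order sequence: 13, 28, 31, 32, 14, 25, 22, 6, 19, 7, 34.

10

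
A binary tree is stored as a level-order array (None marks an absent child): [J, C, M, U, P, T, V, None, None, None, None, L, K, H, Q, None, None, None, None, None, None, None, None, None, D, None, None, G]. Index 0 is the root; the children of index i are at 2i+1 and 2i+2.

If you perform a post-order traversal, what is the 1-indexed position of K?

6

Post-order visits the left subtree, then the right subtree, then the node.
At J: go left to C.
  At C: go left to U.
    U is a leaf — visit U.
  At C: go right to P.
    P is a leaf — visit P.
  Visit C.
At J: go right to M.
  At M: go left to T.
    At T: go left to L.
      At L: no left child.
      At L: go right to D.
        D is a leaf — visit D.
      Visit L.
    At T: go right to K.
      K is a leaf — visit K.
    Visit T.
  At M: go right to V.
    At V: go left to H.
      At H: go left to G.
        G is a leaf — visit G.
      At H: no right child.
      Visit H.
    At V: go right to Q.
      Q is a leaf — visit Q.
    Visit V.
  Visit M.
Visit J.
Full post-order sequence: U, P, C, D, L, K, T, G, H, Q, V, M, J.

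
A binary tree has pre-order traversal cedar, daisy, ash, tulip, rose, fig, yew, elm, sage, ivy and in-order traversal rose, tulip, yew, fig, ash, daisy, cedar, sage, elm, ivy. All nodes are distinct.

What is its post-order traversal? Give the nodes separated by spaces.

The first element of pre-order is the root; it splits in-order into left and right subtrees.
Root cedar: left subtree has 6 nodes {rose, tulip, yew, fig, ash, daisy}, right has 3 {sage, elm, ivy}.
  Root daisy: left subtree has 5 nodes {rose, tulip, yew, fig, ash}, right has 0 { }.
    Root ash: left subtree has 4 nodes {rose, tulip, yew, fig}, right has 0 { }.
      Root tulip: left subtree has 1 node {rose}, right has 2 {yew, fig}.
        Root fig: left subtree has 1 node {yew}, right has 0 { }.
  Root elm: left subtree has 1 node {sage}, right has 1 {ivy}.

rose yew fig tulip ash daisy sage ivy elm cedar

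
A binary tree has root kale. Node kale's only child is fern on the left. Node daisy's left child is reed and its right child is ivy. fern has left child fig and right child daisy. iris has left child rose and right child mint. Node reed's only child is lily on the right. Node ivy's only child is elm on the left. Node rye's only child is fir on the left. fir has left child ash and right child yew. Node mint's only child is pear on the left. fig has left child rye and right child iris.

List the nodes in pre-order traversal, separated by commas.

kale, fern, fig, rye, fir, ash, yew, iris, rose, mint, pear, daisy, reed, lily, ivy, elm

Pre-order visits the node, then its left subtree, then its right subtree.
Visit kale.
At kale: go left to fern.
  Visit fern.
  At fern: go left to fig.
    Visit fig.
    At fig: go left to rye.
      Visit rye.
      At rye: go left to fir.
        Visit fir.
        At fir: go left to ash.
          ash is a leaf — visit ash.
        At fir: go right to yew.
          yew is a leaf — visit yew.
      At rye: no right child.
    At fig: go right to iris.
      Visit iris.
      At iris: go left to rose.
        rose is a leaf — visit rose.
      At iris: go right to mint.
        Visit mint.
        At mint: go left to pear.
          pear is a leaf — visit pear.
        At mint: no right child.
  At fern: go right to daisy.
    Visit daisy.
    At daisy: go left to reed.
      Visit reed.
      At reed: no left child.
      At reed: go right to lily.
        lily is a leaf — visit lily.
    At daisy: go right to ivy.
      Visit ivy.
      At ivy: go left to elm.
        elm is a leaf — visit elm.
      At ivy: no right child.
At kale: no right child.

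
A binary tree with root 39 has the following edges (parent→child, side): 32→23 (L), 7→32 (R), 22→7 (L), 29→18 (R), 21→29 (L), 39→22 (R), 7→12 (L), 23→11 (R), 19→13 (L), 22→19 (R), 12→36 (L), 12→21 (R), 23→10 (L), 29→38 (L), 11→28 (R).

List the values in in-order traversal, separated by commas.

In-order visits the left subtree, then the node, then the right subtree.
At 39: no left child.
Visit 39.
At 39: go right to 22.
  At 22: go left to 7.
    At 7: go left to 12.
      At 12: go left to 36.
        36 is a leaf — visit 36.
      Visit 12.
      At 12: go right to 21.
        At 21: go left to 29.
          At 29: go left to 38.
            38 is a leaf — visit 38.
          Visit 29.
          At 29: go right to 18.
            18 is a leaf — visit 18.
        Visit 21.
        At 21: no right child.
    Visit 7.
    At 7: go right to 32.
      At 32: go left to 23.
        At 23: go left to 10.
          10 is a leaf — visit 10.
        Visit 23.
        At 23: go right to 11.
          At 11: no left child.
          Visit 11.
          At 11: go right to 28.
            28 is a leaf — visit 28.
      Visit 32.
      At 32: no right child.
  Visit 22.
  At 22: go right to 19.
    At 19: go left to 13.
      13 is a leaf — visit 13.
    Visit 19.
    At 19: no right child.

39, 36, 12, 38, 29, 18, 21, 7, 10, 23, 11, 28, 32, 22, 13, 19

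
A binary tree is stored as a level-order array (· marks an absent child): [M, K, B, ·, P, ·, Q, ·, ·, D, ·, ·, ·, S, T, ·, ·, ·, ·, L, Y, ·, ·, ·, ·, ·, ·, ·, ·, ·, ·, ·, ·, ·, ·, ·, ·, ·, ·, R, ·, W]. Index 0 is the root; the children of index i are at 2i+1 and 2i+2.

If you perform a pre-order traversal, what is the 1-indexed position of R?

6

Pre-order visits the node, then its left subtree, then its right subtree.
Visit M.
At M: go left to K.
  Visit K.
  At K: no left child.
  At K: go right to P.
    Visit P.
    At P: go left to D.
      Visit D.
      At D: go left to L.
        Visit L.
        At L: go left to R.
          R is a leaf — visit R.
        At L: no right child.
      At D: go right to Y.
        Visit Y.
        At Y: go left to W.
          W is a leaf — visit W.
        At Y: no right child.
    At P: no right child.
At M: go right to B.
  Visit B.
  At B: no left child.
  At B: go right to Q.
    Visit Q.
    At Q: go left to S.
      S is a leaf — visit S.
    At Q: go right to T.
      T is a leaf — visit T.
Full pre-order sequence: M, K, P, D, L, R, Y, W, B, Q, S, T.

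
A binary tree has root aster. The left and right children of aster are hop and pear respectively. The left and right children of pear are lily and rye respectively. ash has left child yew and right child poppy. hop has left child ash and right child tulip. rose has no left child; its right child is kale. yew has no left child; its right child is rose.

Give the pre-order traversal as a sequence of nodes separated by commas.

aster, hop, ash, yew, rose, kale, poppy, tulip, pear, lily, rye

Pre-order visits the node, then its left subtree, then its right subtree.
Visit aster.
At aster: go left to hop.
  Visit hop.
  At hop: go left to ash.
    Visit ash.
    At ash: go left to yew.
      Visit yew.
      At yew: no left child.
      At yew: go right to rose.
        Visit rose.
        At rose: no left child.
        At rose: go right to kale.
          kale is a leaf — visit kale.
    At ash: go right to poppy.
      poppy is a leaf — visit poppy.
  At hop: go right to tulip.
    tulip is a leaf — visit tulip.
At aster: go right to pear.
  Visit pear.
  At pear: go left to lily.
    lily is a leaf — visit lily.
  At pear: go right to rye.
    rye is a leaf — visit rye.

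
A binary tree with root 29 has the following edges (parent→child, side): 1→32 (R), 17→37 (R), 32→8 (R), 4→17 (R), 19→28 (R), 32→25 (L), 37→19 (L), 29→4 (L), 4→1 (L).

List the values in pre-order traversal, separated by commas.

Pre-order visits the node, then its left subtree, then its right subtree.
Visit 29.
At 29: go left to 4.
  Visit 4.
  At 4: go left to 1.
    Visit 1.
    At 1: no left child.
    At 1: go right to 32.
      Visit 32.
      At 32: go left to 25.
        25 is a leaf — visit 25.
      At 32: go right to 8.
        8 is a leaf — visit 8.
  At 4: go right to 17.
    Visit 17.
    At 17: no left child.
    At 17: go right to 37.
      Visit 37.
      At 37: go left to 19.
        Visit 19.
        At 19: no left child.
        At 19: go right to 28.
          28 is a leaf — visit 28.
      At 37: no right child.
At 29: no right child.

29, 4, 1, 32, 25, 8, 17, 37, 19, 28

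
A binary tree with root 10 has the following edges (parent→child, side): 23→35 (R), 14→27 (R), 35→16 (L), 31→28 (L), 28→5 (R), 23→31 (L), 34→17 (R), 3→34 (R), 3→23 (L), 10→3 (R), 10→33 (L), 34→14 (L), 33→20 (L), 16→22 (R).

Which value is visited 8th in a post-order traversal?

35

Post-order visits the left subtree, then the right subtree, then the node.
At 10: go left to 33.
  At 33: go left to 20.
    20 is a leaf — visit 20.
  At 33: no right child.
  Visit 33.
At 10: go right to 3.
  At 3: go left to 23.
    At 23: go left to 31.
      At 31: go left to 28.
        At 28: no left child.
        At 28: go right to 5.
          5 is a leaf — visit 5.
        Visit 28.
      At 31: no right child.
      Visit 31.
    At 23: go right to 35.
      At 35: go left to 16.
        At 16: no left child.
        At 16: go right to 22.
          22 is a leaf — visit 22.
        Visit 16.
      At 35: no right child.
      Visit 35.
    Visit 23.
  At 3: go right to 34.
    At 34: go left to 14.
      At 14: no left child.
      At 14: go right to 27.
        27 is a leaf — visit 27.
      Visit 14.
    At 34: go right to 17.
      17 is a leaf — visit 17.
    Visit 34.
  Visit 3.
Visit 10.
Full post-order sequence: 20, 33, 5, 28, 31, 22, 16, 35, 23, 27, 14, 17, 34, 3, 10.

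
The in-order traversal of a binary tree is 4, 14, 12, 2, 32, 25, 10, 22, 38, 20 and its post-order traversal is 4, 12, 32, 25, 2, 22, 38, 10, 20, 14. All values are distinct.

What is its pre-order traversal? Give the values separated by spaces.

14 4 20 10 2 12 25 32 38 22

The last element of post-order is the root; it splits in-order into left and right subtrees.
Root 14: left subtree has 1 node {4}, right has 8 {12, 2, 32, 25, 10, 22, 38, 20}.
  Root 20: left subtree has 7 nodes {12, 2, 32, 25, 10, 22, 38}, right has 0 { }.
    Root 10: left subtree has 4 nodes {12, 2, 32, 25}, right has 2 {22, 38}.
      Root 2: left subtree has 1 node {12}, right has 2 {32, 25}.
        Root 25: left subtree has 1 node {32}, right has 0 { }.
      Root 38: left subtree has 1 node {22}, right has 0 { }.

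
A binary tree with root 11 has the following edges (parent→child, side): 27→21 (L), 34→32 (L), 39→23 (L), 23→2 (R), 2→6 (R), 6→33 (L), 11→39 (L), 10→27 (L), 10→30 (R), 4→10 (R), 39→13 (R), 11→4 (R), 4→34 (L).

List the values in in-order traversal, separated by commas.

In-order visits the left subtree, then the node, then the right subtree.
At 11: go left to 39.
  At 39: go left to 23.
    At 23: no left child.
    Visit 23.
    At 23: go right to 2.
      At 2: no left child.
      Visit 2.
      At 2: go right to 6.
        At 6: go left to 33.
          33 is a leaf — visit 33.
        Visit 6.
        At 6: no right child.
  Visit 39.
  At 39: go right to 13.
    13 is a leaf — visit 13.
Visit 11.
At 11: go right to 4.
  At 4: go left to 34.
    At 34: go left to 32.
      32 is a leaf — visit 32.
    Visit 34.
    At 34: no right child.
  Visit 4.
  At 4: go right to 10.
    At 10: go left to 27.
      At 27: go left to 21.
        21 is a leaf — visit 21.
      Visit 27.
      At 27: no right child.
    Visit 10.
    At 10: go right to 30.
      30 is a leaf — visit 30.

23, 2, 33, 6, 39, 13, 11, 32, 34, 4, 21, 27, 10, 30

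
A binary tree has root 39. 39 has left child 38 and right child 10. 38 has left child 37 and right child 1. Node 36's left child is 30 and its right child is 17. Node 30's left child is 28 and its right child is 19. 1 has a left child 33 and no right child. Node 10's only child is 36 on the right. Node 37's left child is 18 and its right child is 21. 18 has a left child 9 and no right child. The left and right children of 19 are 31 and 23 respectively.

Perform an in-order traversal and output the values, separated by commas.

9, 18, 37, 21, 38, 33, 1, 39, 10, 28, 30, 31, 19, 23, 36, 17

In-order visits the left subtree, then the node, then the right subtree.
At 39: go left to 38.
  At 38: go left to 37.
    At 37: go left to 18.
      At 18: go left to 9.
        9 is a leaf — visit 9.
      Visit 18.
      At 18: no right child.
    Visit 37.
    At 37: go right to 21.
      21 is a leaf — visit 21.
  Visit 38.
  At 38: go right to 1.
    At 1: go left to 33.
      33 is a leaf — visit 33.
    Visit 1.
    At 1: no right child.
Visit 39.
At 39: go right to 10.
  At 10: no left child.
  Visit 10.
  At 10: go right to 36.
    At 36: go left to 30.
      At 30: go left to 28.
        28 is a leaf — visit 28.
      Visit 30.
      At 30: go right to 19.
        At 19: go left to 31.
          31 is a leaf — visit 31.
        Visit 19.
        At 19: go right to 23.
          23 is a leaf — visit 23.
    Visit 36.
    At 36: go right to 17.
      17 is a leaf — visit 17.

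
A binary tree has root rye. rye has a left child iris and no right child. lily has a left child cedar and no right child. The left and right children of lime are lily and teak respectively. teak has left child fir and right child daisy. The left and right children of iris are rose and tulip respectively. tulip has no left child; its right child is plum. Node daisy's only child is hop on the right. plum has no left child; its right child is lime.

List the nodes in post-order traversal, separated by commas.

rose, cedar, lily, fir, hop, daisy, teak, lime, plum, tulip, iris, rye

Post-order visits the left subtree, then the right subtree, then the node.
At rye: go left to iris.
  At iris: go left to rose.
    rose is a leaf — visit rose.
  At iris: go right to tulip.
    At tulip: no left child.
    At tulip: go right to plum.
      At plum: no left child.
      At plum: go right to lime.
        At lime: go left to lily.
          At lily: go left to cedar.
            cedar is a leaf — visit cedar.
          At lily: no right child.
          Visit lily.
        At lime: go right to teak.
          At teak: go left to fir.
            fir is a leaf — visit fir.
          At teak: go right to daisy.
            At daisy: no left child.
            At daisy: go right to hop.
              hop is a leaf — visit hop.
            Visit daisy.
          Visit teak.
        Visit lime.
      Visit plum.
    Visit tulip.
  Visit iris.
At rye: no right child.
Visit rye.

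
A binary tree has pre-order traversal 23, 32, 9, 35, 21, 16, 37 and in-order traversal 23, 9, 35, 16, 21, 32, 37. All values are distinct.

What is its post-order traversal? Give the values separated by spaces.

The first element of pre-order is the root; it splits in-order into left and right subtrees.
Root 23: left subtree has 0 nodes { }, right has 6 {9, 35, 16, 21, 32, 37}.
  Root 32: left subtree has 4 nodes {9, 35, 16, 21}, right has 1 {37}.
    Root 9: left subtree has 0 nodes { }, right has 3 {35, 16, 21}.
      Root 35: left subtree has 0 nodes { }, right has 2 {16, 21}.
        Root 21: left subtree has 1 node {16}, right has 0 { }.

16 21 35 9 37 32 23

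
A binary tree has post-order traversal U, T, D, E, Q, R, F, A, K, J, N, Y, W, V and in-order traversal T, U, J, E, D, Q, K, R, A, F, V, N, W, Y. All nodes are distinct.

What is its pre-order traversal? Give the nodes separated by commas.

V, J, T, U, K, Q, E, D, A, R, F, W, N, Y

The last element of post-order is the root; it splits in-order into left and right subtrees.
Root V: left subtree has 10 nodes {T, U, J, E, D, Q, K, R, A, F}, right has 3 {N, W, Y}.
  Root J: left subtree has 2 nodes {T, U}, right has 7 {E, D, Q, K, R, A, F}.
    Root T: left subtree has 0 nodes { }, right has 1 {U}.
    Root K: left subtree has 3 nodes {E, D, Q}, right has 3 {R, A, F}.
      Root Q: left subtree has 2 nodes {E, D}, right has 0 { }.
        Root E: left subtree has 0 nodes { }, right has 1 {D}.
      Root A: left subtree has 1 node {R}, right has 1 {F}.
  Root W: left subtree has 1 node {N}, right has 1 {Y}.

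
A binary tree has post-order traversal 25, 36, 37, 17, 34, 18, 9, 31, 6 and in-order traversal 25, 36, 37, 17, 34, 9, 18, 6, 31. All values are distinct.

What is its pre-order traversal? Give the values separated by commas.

6, 9, 34, 17, 37, 36, 25, 18, 31

The last element of post-order is the root; it splits in-order into left and right subtrees.
Root 6: left subtree has 7 nodes {25, 36, 37, 17, 34, 9, 18}, right has 1 {31}.
  Root 9: left subtree has 5 nodes {25, 36, 37, 17, 34}, right has 1 {18}.
    Root 34: left subtree has 4 nodes {25, 36, 37, 17}, right has 0 { }.
      Root 17: left subtree has 3 nodes {25, 36, 37}, right has 0 { }.
        Root 37: left subtree has 2 nodes {25, 36}, right has 0 { }.
          Root 36: left subtree has 1 node {25}, right has 0 { }.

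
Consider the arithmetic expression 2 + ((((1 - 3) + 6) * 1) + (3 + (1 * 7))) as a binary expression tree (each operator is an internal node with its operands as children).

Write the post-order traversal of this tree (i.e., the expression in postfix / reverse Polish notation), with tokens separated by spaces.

Post-order on an expression tree gives postfix notation: for each operator, emit left operand, right operand, then the operator.

2 1 3 - 6 + 1 * 3 1 7 * + + +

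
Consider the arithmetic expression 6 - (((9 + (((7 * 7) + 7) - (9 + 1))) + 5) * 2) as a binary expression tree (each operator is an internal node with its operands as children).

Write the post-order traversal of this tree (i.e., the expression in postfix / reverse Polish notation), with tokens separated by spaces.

6 9 7 7 * 7 + 9 1 + - + 5 + 2 * -

Post-order on an expression tree gives postfix notation: for each operator, emit left operand, right operand, then the operator.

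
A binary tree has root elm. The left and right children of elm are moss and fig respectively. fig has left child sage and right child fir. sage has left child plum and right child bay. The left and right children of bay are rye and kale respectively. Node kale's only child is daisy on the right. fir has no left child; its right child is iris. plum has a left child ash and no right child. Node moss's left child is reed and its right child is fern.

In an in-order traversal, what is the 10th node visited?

In-order visits the left subtree, then the node, then the right subtree.
At elm: go left to moss.
  At moss: go left to reed.
    reed is a leaf — visit reed.
  Visit moss.
  At moss: go right to fern.
    fern is a leaf — visit fern.
Visit elm.
At elm: go right to fig.
  At fig: go left to sage.
    At sage: go left to plum.
      At plum: go left to ash.
        ash is a leaf — visit ash.
      Visit plum.
      At plum: no right child.
    Visit sage.
    At sage: go right to bay.
      At bay: go left to rye.
        rye is a leaf — visit rye.
      Visit bay.
      At bay: go right to kale.
        At kale: no left child.
        Visit kale.
        At kale: go right to daisy.
          daisy is a leaf — visit daisy.
  Visit fig.
  At fig: go right to fir.
    At fir: no left child.
    Visit fir.
    At fir: go right to iris.
      iris is a leaf — visit iris.
Full in-order sequence: reed, moss, fern, elm, ash, plum, sage, rye, bay, kale, daisy, fig, fir, iris.

kale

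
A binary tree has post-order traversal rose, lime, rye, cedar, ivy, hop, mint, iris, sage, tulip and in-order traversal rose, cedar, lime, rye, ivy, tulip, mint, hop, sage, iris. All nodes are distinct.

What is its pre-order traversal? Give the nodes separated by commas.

The last element of post-order is the root; it splits in-order into left and right subtrees.
Root tulip: left subtree has 5 nodes {rose, cedar, lime, rye, ivy}, right has 4 {mint, hop, sage, iris}.
  Root ivy: left subtree has 4 nodes {rose, cedar, lime, rye}, right has 0 { }.
    Root cedar: left subtree has 1 node {rose}, right has 2 {lime, rye}.
      Root rye: left subtree has 1 node {lime}, right has 0 { }.
  Root sage: left subtree has 2 nodes {mint, hop}, right has 1 {iris}.
    Root mint: left subtree has 0 nodes { }, right has 1 {hop}.

tulip, ivy, cedar, rose, rye, lime, sage, mint, hop, iris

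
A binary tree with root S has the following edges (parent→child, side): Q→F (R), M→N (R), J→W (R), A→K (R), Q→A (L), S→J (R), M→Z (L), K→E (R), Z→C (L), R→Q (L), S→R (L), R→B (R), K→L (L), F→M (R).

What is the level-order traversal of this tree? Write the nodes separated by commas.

Level-order visits nodes level by level from the root, left to right within each level.
Level 0: S
Level 1: R, J
Level 2: Q, B, W
Level 3: A, F
Level 4: K, M
Level 5: L, E, Z, N
Level 6: C

S, R, J, Q, B, W, A, F, K, M, L, E, Z, N, C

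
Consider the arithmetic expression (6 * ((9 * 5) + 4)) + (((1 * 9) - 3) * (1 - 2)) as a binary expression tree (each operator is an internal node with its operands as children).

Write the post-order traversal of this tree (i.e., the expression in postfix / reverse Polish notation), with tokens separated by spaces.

Post-order on an expression tree gives postfix notation: for each operator, emit left operand, right operand, then the operator.

6 9 5 * 4 + * 1 9 * 3 - 1 2 - * +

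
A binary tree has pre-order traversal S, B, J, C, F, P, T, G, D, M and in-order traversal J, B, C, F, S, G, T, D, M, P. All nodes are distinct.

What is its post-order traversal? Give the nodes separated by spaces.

J F C B G M D T P S

The first element of pre-order is the root; it splits in-order into left and right subtrees.
Root S: left subtree has 4 nodes {J, B, C, F}, right has 5 {G, T, D, M, P}.
  Root B: left subtree has 1 node {J}, right has 2 {C, F}.
    Root C: left subtree has 0 nodes { }, right has 1 {F}.
  Root P: left subtree has 4 nodes {G, T, D, M}, right has 0 { }.
    Root T: left subtree has 1 node {G}, right has 2 {D, M}.
      Root D: left subtree has 0 nodes { }, right has 1 {M}.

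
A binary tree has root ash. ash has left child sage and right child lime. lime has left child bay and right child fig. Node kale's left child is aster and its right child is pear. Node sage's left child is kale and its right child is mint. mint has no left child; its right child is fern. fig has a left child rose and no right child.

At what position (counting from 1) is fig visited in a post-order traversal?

Post-order visits the left subtree, then the right subtree, then the node.
At ash: go left to sage.
  At sage: go left to kale.
    At kale: go left to aster.
      aster is a leaf — visit aster.
    At kale: go right to pear.
      pear is a leaf — visit pear.
    Visit kale.
  At sage: go right to mint.
    At mint: no left child.
    At mint: go right to fern.
      fern is a leaf — visit fern.
    Visit mint.
  Visit sage.
At ash: go right to lime.
  At lime: go left to bay.
    bay is a leaf — visit bay.
  At lime: go right to fig.
    At fig: go left to rose.
      rose is a leaf — visit rose.
    At fig: no right child.
    Visit fig.
  Visit lime.
Visit ash.
Full post-order sequence: aster, pear, kale, fern, mint, sage, bay, rose, fig, lime, ash.

9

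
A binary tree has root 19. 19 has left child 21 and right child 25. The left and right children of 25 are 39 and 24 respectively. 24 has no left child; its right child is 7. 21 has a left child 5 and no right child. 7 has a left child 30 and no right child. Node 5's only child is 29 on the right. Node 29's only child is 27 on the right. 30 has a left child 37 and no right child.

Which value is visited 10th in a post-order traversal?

Post-order visits the left subtree, then the right subtree, then the node.
At 19: go left to 21.
  At 21: go left to 5.
    At 5: no left child.
    At 5: go right to 29.
      At 29: no left child.
      At 29: go right to 27.
        27 is a leaf — visit 27.
      Visit 29.
    Visit 5.
  At 21: no right child.
  Visit 21.
At 19: go right to 25.
  At 25: go left to 39.
    39 is a leaf — visit 39.
  At 25: go right to 24.
    At 24: no left child.
    At 24: go right to 7.
      At 7: go left to 30.
        At 30: go left to 37.
          37 is a leaf — visit 37.
        At 30: no right child.
        Visit 30.
      At 7: no right child.
      Visit 7.
    Visit 24.
  Visit 25.
Visit 19.
Full post-order sequence: 27, 29, 5, 21, 39, 37, 30, 7, 24, 25, 19.

25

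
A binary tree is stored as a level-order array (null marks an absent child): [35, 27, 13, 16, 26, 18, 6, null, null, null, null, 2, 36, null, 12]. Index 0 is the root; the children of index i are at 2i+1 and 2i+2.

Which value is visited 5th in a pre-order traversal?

13

Pre-order visits the node, then its left subtree, then its right subtree.
Visit 35.
At 35: go left to 27.
  Visit 27.
  At 27: go left to 16.
    16 is a leaf — visit 16.
  At 27: go right to 26.
    26 is a leaf — visit 26.
At 35: go right to 13.
  Visit 13.
  At 13: go left to 18.
    Visit 18.
    At 18: go left to 2.
      2 is a leaf — visit 2.
    At 18: go right to 36.
      36 is a leaf — visit 36.
  At 13: go right to 6.
    Visit 6.
    At 6: no left child.
    At 6: go right to 12.
      12 is a leaf — visit 12.
Full pre-order sequence: 35, 27, 16, 26, 13, 18, 2, 36, 6, 12.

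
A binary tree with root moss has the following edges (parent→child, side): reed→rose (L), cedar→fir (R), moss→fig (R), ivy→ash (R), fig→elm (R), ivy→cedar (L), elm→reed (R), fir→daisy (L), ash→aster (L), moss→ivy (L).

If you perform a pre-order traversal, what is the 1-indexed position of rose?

Pre-order visits the node, then its left subtree, then its right subtree.
Visit moss.
At moss: go left to ivy.
  Visit ivy.
  At ivy: go left to cedar.
    Visit cedar.
    At cedar: no left child.
    At cedar: go right to fir.
      Visit fir.
      At fir: go left to daisy.
        daisy is a leaf — visit daisy.
      At fir: no right child.
  At ivy: go right to ash.
    Visit ash.
    At ash: go left to aster.
      aster is a leaf — visit aster.
    At ash: no right child.
At moss: go right to fig.
  Visit fig.
  At fig: no left child.
  At fig: go right to elm.
    Visit elm.
    At elm: no left child.
    At elm: go right to reed.
      Visit reed.
      At reed: go left to rose.
        rose is a leaf — visit rose.
      At reed: no right child.
Full pre-order sequence: moss, ivy, cedar, fir, daisy, ash, aster, fig, elm, reed, rose.

11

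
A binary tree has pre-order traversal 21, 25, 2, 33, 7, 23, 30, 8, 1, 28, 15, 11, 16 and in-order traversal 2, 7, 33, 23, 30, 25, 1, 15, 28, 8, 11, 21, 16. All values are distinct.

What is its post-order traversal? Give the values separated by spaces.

The first element of pre-order is the root; it splits in-order into left and right subtrees.
Root 21: left subtree has 11 nodes {2, 7, 33, 23, 30, 25, 1, 15, 28, 8, 11}, right has 1 {16}.
  Root 25: left subtree has 5 nodes {2, 7, 33, 23, 30}, right has 5 {1, 15, 28, 8, 11}.
    Root 2: left subtree has 0 nodes { }, right has 4 {7, 33, 23, 30}.
      Root 33: left subtree has 1 node {7}, right has 2 {23, 30}.
        Root 23: left subtree has 0 nodes { }, right has 1 {30}.
    Root 8: left subtree has 3 nodes {1, 15, 28}, right has 1 {11}.
      Root 1: left subtree has 0 nodes { }, right has 2 {15, 28}.
        Root 28: left subtree has 1 node {15}, right has 0 { }.

7 30 23 33 2 15 28 1 11 8 25 16 21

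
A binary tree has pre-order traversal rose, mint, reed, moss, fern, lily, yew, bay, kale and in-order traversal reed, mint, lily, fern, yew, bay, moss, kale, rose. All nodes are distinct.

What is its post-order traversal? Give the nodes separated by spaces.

The first element of pre-order is the root; it splits in-order into left and right subtrees.
Root rose: left subtree has 8 nodes {reed, mint, lily, fern, yew, bay, moss, kale}, right has 0 { }.
  Root mint: left subtree has 1 node {reed}, right has 6 {lily, fern, yew, bay, moss, kale}.
    Root moss: left subtree has 4 nodes {lily, fern, yew, bay}, right has 1 {kale}.
      Root fern: left subtree has 1 node {lily}, right has 2 {yew, bay}.
        Root yew: left subtree has 0 nodes { }, right has 1 {bay}.

reed lily bay yew fern kale moss mint rose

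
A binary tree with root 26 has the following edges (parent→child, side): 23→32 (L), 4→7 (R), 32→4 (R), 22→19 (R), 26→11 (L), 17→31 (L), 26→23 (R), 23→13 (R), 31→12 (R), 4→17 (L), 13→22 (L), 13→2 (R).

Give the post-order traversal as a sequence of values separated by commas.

Post-order visits the left subtree, then the right subtree, then the node.
At 26: go left to 11.
  11 is a leaf — visit 11.
At 26: go right to 23.
  At 23: go left to 32.
    At 32: no left child.
    At 32: go right to 4.
      At 4: go left to 17.
        At 17: go left to 31.
          At 31: no left child.
          At 31: go right to 12.
            12 is a leaf — visit 12.
          Visit 31.
        At 17: no right child.
        Visit 17.
      At 4: go right to 7.
        7 is a leaf — visit 7.
      Visit 4.
    Visit 32.
  At 23: go right to 13.
    At 13: go left to 22.
      At 22: no left child.
      At 22: go right to 19.
        19 is a leaf — visit 19.
      Visit 22.
    At 13: go right to 2.
      2 is a leaf — visit 2.
    Visit 13.
  Visit 23.
Visit 26.

11, 12, 31, 17, 7, 4, 32, 19, 22, 2, 13, 23, 26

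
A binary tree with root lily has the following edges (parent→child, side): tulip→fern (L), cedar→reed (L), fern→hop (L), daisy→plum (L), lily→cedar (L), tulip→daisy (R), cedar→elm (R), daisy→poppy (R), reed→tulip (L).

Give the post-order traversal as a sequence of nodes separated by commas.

Post-order visits the left subtree, then the right subtree, then the node.
At lily: go left to cedar.
  At cedar: go left to reed.
    At reed: go left to tulip.
      At tulip: go left to fern.
        At fern: go left to hop.
          hop is a leaf — visit hop.
        At fern: no right child.
        Visit fern.
      At tulip: go right to daisy.
        At daisy: go left to plum.
          plum is a leaf — visit plum.
        At daisy: go right to poppy.
          poppy is a leaf — visit poppy.
        Visit daisy.
      Visit tulip.
    At reed: no right child.
    Visit reed.
  At cedar: go right to elm.
    elm is a leaf — visit elm.
  Visit cedar.
At lily: no right child.
Visit lily.

hop, fern, plum, poppy, daisy, tulip, reed, elm, cedar, lily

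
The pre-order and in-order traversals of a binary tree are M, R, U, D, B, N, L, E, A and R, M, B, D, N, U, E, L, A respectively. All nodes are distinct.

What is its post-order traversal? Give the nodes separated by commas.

R, B, N, D, E, A, L, U, M

The first element of pre-order is the root; it splits in-order into left and right subtrees.
Root M: left subtree has 1 node {R}, right has 7 {B, D, N, U, E, L, A}.
  Root U: left subtree has 3 nodes {B, D, N}, right has 3 {E, L, A}.
    Root D: left subtree has 1 node {B}, right has 1 {N}.
    Root L: left subtree has 1 node {E}, right has 1 {A}.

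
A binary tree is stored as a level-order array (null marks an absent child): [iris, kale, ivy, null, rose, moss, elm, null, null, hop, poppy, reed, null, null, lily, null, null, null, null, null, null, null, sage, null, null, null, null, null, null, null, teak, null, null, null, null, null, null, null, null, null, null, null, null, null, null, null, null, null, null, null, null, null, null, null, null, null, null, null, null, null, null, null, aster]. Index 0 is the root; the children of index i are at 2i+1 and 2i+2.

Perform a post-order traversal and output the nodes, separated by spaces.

Post-order visits the left subtree, then the right subtree, then the node.
At iris: go left to kale.
  At kale: no left child.
  At kale: go right to rose.
    At rose: go left to hop.
      hop is a leaf — visit hop.
    At rose: go right to poppy.
      At poppy: no left child.
      At poppy: go right to sage.
        sage is a leaf — visit sage.
      Visit poppy.
    Visit rose.
  Visit kale.
At iris: go right to ivy.
  At ivy: go left to moss.
    At moss: go left to reed.
      reed is a leaf — visit reed.
    At moss: no right child.
    Visit moss.
  At ivy: go right to elm.
    At elm: no left child.
    At elm: go right to lily.
      At lily: no left child.
      At lily: go right to teak.
        At teak: no left child.
        At teak: go right to aster.
          aster is a leaf — visit aster.
        Visit teak.
      Visit lily.
    Visit elm.
  Visit ivy.
Visit iris.

hop sage poppy rose kale reed moss aster teak lily elm ivy iris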